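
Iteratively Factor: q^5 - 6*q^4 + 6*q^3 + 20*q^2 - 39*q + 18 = (q - 1)*(q^4 - 5*q^3 + q^2 + 21*q - 18) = (q - 3)*(q - 1)*(q^3 - 2*q^2 - 5*q + 6) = (q - 3)*(q - 1)*(q + 2)*(q^2 - 4*q + 3) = (q - 3)^2*(q - 1)*(q + 2)*(q - 1)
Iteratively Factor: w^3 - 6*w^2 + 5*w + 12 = (w - 3)*(w^2 - 3*w - 4) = (w - 3)*(w + 1)*(w - 4)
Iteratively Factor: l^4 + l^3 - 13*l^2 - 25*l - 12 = (l - 4)*(l^3 + 5*l^2 + 7*l + 3) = (l - 4)*(l + 1)*(l^2 + 4*l + 3) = (l - 4)*(l + 1)*(l + 3)*(l + 1)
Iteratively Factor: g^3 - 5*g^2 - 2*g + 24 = (g - 4)*(g^2 - g - 6) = (g - 4)*(g - 3)*(g + 2)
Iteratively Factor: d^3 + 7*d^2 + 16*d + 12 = (d + 2)*(d^2 + 5*d + 6) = (d + 2)*(d + 3)*(d + 2)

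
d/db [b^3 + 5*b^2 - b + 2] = 3*b^2 + 10*b - 1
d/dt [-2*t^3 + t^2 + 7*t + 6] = -6*t^2 + 2*t + 7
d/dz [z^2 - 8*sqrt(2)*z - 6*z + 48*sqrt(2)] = 2*z - 8*sqrt(2) - 6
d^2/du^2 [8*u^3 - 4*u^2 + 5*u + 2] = 48*u - 8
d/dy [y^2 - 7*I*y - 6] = 2*y - 7*I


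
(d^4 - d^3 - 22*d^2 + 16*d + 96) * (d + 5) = d^5 + 4*d^4 - 27*d^3 - 94*d^2 + 176*d + 480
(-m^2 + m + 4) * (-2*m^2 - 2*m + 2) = 2*m^4 - 12*m^2 - 6*m + 8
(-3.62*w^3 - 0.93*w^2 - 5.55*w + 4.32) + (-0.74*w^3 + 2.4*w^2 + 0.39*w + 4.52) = -4.36*w^3 + 1.47*w^2 - 5.16*w + 8.84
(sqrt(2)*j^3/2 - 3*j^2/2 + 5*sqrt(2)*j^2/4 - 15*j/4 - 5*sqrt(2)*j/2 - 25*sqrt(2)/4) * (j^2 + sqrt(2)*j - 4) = sqrt(2)*j^5/2 - j^4/2 + 5*sqrt(2)*j^4/4 - 6*sqrt(2)*j^3 - 5*j^3/4 - 15*sqrt(2)*j^2 + j^2 + 5*j/2 + 10*sqrt(2)*j + 25*sqrt(2)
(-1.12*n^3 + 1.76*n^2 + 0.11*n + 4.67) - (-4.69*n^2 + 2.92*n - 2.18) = -1.12*n^3 + 6.45*n^2 - 2.81*n + 6.85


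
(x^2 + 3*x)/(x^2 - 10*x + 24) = x*(x + 3)/(x^2 - 10*x + 24)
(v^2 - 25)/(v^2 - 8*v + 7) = (v^2 - 25)/(v^2 - 8*v + 7)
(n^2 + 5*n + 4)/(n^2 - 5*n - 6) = (n + 4)/(n - 6)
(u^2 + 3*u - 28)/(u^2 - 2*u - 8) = (u + 7)/(u + 2)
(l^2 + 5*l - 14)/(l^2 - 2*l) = (l + 7)/l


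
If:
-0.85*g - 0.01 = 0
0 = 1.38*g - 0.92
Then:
No Solution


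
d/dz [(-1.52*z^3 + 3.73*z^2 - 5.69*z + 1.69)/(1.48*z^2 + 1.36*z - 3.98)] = (-2.2496*z^4 - 4.1344*z^3 + 31.6428*z^2 - 34.6932*z + 20.3478)/(2.1904*z^4 + 4.0256*z^3 - 9.9312*z^2 - 10.8256*z + 15.8404)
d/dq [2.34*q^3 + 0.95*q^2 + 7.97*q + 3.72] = 7.02*q^2 + 1.9*q + 7.97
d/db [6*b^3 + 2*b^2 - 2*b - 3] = 18*b^2 + 4*b - 2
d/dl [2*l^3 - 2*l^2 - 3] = 2*l*(3*l - 2)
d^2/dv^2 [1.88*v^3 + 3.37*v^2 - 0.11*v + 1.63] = 11.28*v + 6.74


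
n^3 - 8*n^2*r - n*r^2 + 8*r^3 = (n - 8*r)*(n - r)*(n + r)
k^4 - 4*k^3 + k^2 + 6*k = k*(k - 3)*(k - 2)*(k + 1)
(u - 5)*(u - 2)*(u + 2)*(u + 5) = u^4 - 29*u^2 + 100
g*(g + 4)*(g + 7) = g^3 + 11*g^2 + 28*g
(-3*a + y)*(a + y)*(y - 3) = -3*a^2*y + 9*a^2 - 2*a*y^2 + 6*a*y + y^3 - 3*y^2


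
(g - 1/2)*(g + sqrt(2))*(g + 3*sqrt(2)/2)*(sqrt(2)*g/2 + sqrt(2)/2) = sqrt(2)*g^4/2 + sqrt(2)*g^3/4 + 5*g^3/2 + 5*g^2/4 + 5*sqrt(2)*g^2/4 - 5*g/4 + 3*sqrt(2)*g/4 - 3*sqrt(2)/4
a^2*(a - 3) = a^3 - 3*a^2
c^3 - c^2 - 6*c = c*(c - 3)*(c + 2)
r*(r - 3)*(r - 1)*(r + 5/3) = r^4 - 7*r^3/3 - 11*r^2/3 + 5*r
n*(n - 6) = n^2 - 6*n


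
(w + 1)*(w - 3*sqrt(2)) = w^2 - 3*sqrt(2)*w + w - 3*sqrt(2)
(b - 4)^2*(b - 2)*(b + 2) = b^4 - 8*b^3 + 12*b^2 + 32*b - 64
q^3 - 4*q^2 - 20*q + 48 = (q - 6)*(q - 2)*(q + 4)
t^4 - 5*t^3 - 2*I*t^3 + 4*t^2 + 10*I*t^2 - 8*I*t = t*(t - 4)*(t - 1)*(t - 2*I)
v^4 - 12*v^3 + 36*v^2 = v^2*(v - 6)^2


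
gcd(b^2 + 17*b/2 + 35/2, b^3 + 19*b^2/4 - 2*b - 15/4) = b + 5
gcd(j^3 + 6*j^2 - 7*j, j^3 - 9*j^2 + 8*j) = j^2 - j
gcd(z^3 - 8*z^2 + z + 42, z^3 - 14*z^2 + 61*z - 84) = z^2 - 10*z + 21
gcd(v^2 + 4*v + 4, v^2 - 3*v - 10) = v + 2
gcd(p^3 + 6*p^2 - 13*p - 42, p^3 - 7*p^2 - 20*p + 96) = p - 3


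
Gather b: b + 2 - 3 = b - 1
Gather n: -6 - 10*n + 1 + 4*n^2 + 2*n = 4*n^2 - 8*n - 5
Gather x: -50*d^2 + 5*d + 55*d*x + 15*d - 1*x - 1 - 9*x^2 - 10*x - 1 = -50*d^2 + 20*d - 9*x^2 + x*(55*d - 11) - 2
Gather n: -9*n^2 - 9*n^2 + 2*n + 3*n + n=-18*n^2 + 6*n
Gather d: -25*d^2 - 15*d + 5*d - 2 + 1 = -25*d^2 - 10*d - 1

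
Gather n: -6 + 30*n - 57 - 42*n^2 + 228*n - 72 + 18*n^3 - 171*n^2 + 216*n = 18*n^3 - 213*n^2 + 474*n - 135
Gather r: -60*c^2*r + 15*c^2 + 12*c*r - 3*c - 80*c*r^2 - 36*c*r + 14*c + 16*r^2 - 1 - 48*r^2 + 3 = 15*c^2 + 11*c + r^2*(-80*c - 32) + r*(-60*c^2 - 24*c) + 2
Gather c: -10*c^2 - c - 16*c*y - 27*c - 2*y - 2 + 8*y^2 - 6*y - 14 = -10*c^2 + c*(-16*y - 28) + 8*y^2 - 8*y - 16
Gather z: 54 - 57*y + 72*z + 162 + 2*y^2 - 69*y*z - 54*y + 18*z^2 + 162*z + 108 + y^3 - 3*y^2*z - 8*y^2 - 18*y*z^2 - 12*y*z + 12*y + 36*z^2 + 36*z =y^3 - 6*y^2 - 99*y + z^2*(54 - 18*y) + z*(-3*y^2 - 81*y + 270) + 324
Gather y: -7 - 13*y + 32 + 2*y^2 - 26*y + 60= 2*y^2 - 39*y + 85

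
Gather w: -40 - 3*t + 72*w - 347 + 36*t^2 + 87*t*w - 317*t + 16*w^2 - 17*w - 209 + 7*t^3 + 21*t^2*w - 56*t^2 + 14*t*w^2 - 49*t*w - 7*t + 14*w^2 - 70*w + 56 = 7*t^3 - 20*t^2 - 327*t + w^2*(14*t + 30) + w*(21*t^2 + 38*t - 15) - 540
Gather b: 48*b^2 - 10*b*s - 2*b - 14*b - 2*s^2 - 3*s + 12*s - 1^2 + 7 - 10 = 48*b^2 + b*(-10*s - 16) - 2*s^2 + 9*s - 4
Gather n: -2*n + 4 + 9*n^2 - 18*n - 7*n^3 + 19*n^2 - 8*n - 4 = -7*n^3 + 28*n^2 - 28*n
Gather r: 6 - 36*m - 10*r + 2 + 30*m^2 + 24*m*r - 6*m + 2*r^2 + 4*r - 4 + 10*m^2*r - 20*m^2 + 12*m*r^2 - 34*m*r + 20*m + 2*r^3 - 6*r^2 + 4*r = 10*m^2 - 22*m + 2*r^3 + r^2*(12*m - 4) + r*(10*m^2 - 10*m - 2) + 4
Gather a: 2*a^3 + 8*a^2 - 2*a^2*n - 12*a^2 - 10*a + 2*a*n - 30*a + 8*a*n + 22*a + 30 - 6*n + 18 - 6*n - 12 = 2*a^3 + a^2*(-2*n - 4) + a*(10*n - 18) - 12*n + 36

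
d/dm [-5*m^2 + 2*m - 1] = 2 - 10*m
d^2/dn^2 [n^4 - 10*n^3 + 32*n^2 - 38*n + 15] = 12*n^2 - 60*n + 64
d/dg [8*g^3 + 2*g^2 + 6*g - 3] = 24*g^2 + 4*g + 6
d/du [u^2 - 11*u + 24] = 2*u - 11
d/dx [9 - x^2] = -2*x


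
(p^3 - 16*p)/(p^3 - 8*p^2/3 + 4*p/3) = 3*(p^2 - 16)/(3*p^2 - 8*p + 4)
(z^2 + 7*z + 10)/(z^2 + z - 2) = (z + 5)/(z - 1)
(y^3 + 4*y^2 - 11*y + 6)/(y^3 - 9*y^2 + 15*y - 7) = (y + 6)/(y - 7)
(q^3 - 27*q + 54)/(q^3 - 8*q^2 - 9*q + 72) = (q^2 + 3*q - 18)/(q^2 - 5*q - 24)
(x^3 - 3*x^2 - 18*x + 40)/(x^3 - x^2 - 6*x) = (-x^3 + 3*x^2 + 18*x - 40)/(x*(-x^2 + x + 6))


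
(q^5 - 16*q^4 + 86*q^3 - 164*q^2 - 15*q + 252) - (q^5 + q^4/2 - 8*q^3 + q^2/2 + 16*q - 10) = -33*q^4/2 + 94*q^3 - 329*q^2/2 - 31*q + 262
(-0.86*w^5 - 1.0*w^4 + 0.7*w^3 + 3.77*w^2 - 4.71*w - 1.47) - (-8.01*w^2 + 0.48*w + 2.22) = -0.86*w^5 - 1.0*w^4 + 0.7*w^3 + 11.78*w^2 - 5.19*w - 3.69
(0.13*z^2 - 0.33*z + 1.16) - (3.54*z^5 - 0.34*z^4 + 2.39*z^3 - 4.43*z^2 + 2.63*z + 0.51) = -3.54*z^5 + 0.34*z^4 - 2.39*z^3 + 4.56*z^2 - 2.96*z + 0.65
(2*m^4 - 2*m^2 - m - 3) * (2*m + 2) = 4*m^5 + 4*m^4 - 4*m^3 - 6*m^2 - 8*m - 6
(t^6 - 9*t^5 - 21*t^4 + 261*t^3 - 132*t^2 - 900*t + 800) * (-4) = -4*t^6 + 36*t^5 + 84*t^4 - 1044*t^3 + 528*t^2 + 3600*t - 3200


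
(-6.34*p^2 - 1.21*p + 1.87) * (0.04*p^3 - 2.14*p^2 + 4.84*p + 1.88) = -0.2536*p^5 + 13.5192*p^4 - 28.0214*p^3 - 21.7774*p^2 + 6.776*p + 3.5156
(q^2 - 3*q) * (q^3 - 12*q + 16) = q^5 - 3*q^4 - 12*q^3 + 52*q^2 - 48*q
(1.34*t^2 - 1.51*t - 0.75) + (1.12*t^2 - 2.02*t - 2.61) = 2.46*t^2 - 3.53*t - 3.36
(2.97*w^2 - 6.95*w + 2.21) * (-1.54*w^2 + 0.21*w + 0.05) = -4.5738*w^4 + 11.3267*w^3 - 4.7144*w^2 + 0.1166*w + 0.1105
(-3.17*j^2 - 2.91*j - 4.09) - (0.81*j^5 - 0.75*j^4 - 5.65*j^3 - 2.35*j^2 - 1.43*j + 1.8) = -0.81*j^5 + 0.75*j^4 + 5.65*j^3 - 0.82*j^2 - 1.48*j - 5.89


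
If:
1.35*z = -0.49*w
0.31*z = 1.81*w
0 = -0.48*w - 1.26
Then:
No Solution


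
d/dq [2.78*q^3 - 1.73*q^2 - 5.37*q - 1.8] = 8.34*q^2 - 3.46*q - 5.37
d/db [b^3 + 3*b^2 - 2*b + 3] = 3*b^2 + 6*b - 2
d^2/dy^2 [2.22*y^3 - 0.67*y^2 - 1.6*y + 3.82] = 13.32*y - 1.34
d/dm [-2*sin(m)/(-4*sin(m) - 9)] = 18*cos(m)/(4*sin(m) + 9)^2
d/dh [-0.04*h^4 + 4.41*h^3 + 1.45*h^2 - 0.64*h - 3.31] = -0.16*h^3 + 13.23*h^2 + 2.9*h - 0.64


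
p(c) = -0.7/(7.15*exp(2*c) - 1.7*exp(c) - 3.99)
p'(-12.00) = 0.00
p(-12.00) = 0.18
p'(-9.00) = 0.00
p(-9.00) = 0.18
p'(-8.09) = -0.00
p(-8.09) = 0.18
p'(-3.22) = -0.00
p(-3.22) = 0.17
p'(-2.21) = -0.00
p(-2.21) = 0.17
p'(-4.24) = -0.00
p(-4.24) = 0.17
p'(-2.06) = 0.00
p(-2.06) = 0.17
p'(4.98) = 0.00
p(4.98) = -0.00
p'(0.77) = 0.07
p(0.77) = -0.03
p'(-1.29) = 0.03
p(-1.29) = 0.18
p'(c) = -0.7*(-14.3*exp(2*c) + 1.7*exp(c))/(7.15*exp(2*c) - 1.7*exp(c) - 3.99)^2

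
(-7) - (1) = -8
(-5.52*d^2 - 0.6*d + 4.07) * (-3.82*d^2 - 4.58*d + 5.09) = 21.0864*d^4 + 27.5736*d^3 - 40.8962*d^2 - 21.6946*d + 20.7163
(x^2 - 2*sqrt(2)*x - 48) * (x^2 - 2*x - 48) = x^4 - 2*sqrt(2)*x^3 - 2*x^3 - 96*x^2 + 4*sqrt(2)*x^2 + 96*x + 96*sqrt(2)*x + 2304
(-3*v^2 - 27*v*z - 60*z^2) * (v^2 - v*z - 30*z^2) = -3*v^4 - 24*v^3*z + 57*v^2*z^2 + 870*v*z^3 + 1800*z^4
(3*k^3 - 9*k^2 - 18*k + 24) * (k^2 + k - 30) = 3*k^5 - 6*k^4 - 117*k^3 + 276*k^2 + 564*k - 720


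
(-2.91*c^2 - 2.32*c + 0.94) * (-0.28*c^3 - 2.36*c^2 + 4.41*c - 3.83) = 0.8148*c^5 + 7.5172*c^4 - 7.6211*c^3 - 1.3043*c^2 + 13.031*c - 3.6002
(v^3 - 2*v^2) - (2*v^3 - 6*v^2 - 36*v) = -v^3 + 4*v^2 + 36*v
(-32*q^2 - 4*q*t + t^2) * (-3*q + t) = 96*q^3 - 20*q^2*t - 7*q*t^2 + t^3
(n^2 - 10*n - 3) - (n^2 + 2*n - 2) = -12*n - 1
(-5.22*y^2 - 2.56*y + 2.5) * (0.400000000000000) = -2.088*y^2 - 1.024*y + 1.0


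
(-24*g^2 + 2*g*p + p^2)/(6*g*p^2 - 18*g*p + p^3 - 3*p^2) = (-4*g + p)/(p*(p - 3))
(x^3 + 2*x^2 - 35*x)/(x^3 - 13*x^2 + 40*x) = (x + 7)/(x - 8)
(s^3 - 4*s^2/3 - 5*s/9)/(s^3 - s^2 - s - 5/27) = 3*s/(3*s + 1)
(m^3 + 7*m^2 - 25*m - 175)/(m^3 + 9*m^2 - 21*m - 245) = (m + 5)/(m + 7)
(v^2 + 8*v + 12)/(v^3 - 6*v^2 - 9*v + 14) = (v + 6)/(v^2 - 8*v + 7)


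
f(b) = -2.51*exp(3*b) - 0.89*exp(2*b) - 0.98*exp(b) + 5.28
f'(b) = -7.53*exp(3*b) - 1.78*exp(2*b) - 0.98*exp(b)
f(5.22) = -15906037.62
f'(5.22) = -47687327.64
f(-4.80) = 5.27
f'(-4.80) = -0.01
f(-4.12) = 5.26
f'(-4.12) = -0.02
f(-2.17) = 5.15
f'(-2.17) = -0.15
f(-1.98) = 5.12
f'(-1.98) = -0.19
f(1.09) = -71.55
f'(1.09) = -216.79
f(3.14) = -31447.22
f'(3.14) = -93837.13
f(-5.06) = 5.27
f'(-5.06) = -0.01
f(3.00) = -20712.20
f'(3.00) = -61754.01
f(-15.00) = 5.28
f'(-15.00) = 0.00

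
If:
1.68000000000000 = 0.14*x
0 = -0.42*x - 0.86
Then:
No Solution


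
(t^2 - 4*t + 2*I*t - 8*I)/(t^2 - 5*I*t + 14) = (t - 4)/(t - 7*I)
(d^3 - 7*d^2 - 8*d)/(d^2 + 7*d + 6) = d*(d - 8)/(d + 6)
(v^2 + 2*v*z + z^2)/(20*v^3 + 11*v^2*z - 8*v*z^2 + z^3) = (v + z)/(20*v^2 - 9*v*z + z^2)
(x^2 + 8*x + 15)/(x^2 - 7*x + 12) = (x^2 + 8*x + 15)/(x^2 - 7*x + 12)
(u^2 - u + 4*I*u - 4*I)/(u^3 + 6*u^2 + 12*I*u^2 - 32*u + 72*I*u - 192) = (u - 1)/(u^2 + u*(6 + 8*I) + 48*I)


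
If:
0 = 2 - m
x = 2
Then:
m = 2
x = 2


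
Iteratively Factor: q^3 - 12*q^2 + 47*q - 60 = (q - 4)*(q^2 - 8*q + 15) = (q - 5)*(q - 4)*(q - 3)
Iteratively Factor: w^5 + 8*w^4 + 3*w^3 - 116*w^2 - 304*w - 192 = (w + 3)*(w^4 + 5*w^3 - 12*w^2 - 80*w - 64) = (w + 3)*(w + 4)*(w^3 + w^2 - 16*w - 16) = (w + 3)*(w + 4)^2*(w^2 - 3*w - 4) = (w + 1)*(w + 3)*(w + 4)^2*(w - 4)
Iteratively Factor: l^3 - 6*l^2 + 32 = (l - 4)*(l^2 - 2*l - 8) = (l - 4)^2*(l + 2)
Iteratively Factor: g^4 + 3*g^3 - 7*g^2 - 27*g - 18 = (g + 2)*(g^3 + g^2 - 9*g - 9) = (g + 2)*(g + 3)*(g^2 - 2*g - 3) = (g - 3)*(g + 2)*(g + 3)*(g + 1)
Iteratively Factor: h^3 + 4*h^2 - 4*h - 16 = (h - 2)*(h^2 + 6*h + 8) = (h - 2)*(h + 2)*(h + 4)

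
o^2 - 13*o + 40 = (o - 8)*(o - 5)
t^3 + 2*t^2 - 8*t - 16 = (t + 2)*(t - 2*sqrt(2))*(t + 2*sqrt(2))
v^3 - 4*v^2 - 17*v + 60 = (v - 5)*(v - 3)*(v + 4)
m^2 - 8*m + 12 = (m - 6)*(m - 2)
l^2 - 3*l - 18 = (l - 6)*(l + 3)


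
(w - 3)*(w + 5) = w^2 + 2*w - 15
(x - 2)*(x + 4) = x^2 + 2*x - 8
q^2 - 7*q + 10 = (q - 5)*(q - 2)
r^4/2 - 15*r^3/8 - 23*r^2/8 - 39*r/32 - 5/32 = (r/2 + 1/4)*(r - 5)*(r + 1/4)*(r + 1/2)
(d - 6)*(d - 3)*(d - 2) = d^3 - 11*d^2 + 36*d - 36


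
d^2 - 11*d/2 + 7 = (d - 7/2)*(d - 2)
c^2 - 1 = (c - 1)*(c + 1)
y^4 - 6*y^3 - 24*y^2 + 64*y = y*(y - 8)*(y - 2)*(y + 4)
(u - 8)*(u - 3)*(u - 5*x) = u^3 - 5*u^2*x - 11*u^2 + 55*u*x + 24*u - 120*x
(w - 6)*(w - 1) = w^2 - 7*w + 6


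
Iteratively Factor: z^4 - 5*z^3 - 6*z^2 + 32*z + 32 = (z + 2)*(z^3 - 7*z^2 + 8*z + 16) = (z - 4)*(z + 2)*(z^2 - 3*z - 4) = (z - 4)*(z + 1)*(z + 2)*(z - 4)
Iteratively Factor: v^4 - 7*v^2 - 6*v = (v - 3)*(v^3 + 3*v^2 + 2*v) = v*(v - 3)*(v^2 + 3*v + 2) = v*(v - 3)*(v + 2)*(v + 1)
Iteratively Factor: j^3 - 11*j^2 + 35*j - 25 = (j - 5)*(j^2 - 6*j + 5) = (j - 5)*(j - 1)*(j - 5)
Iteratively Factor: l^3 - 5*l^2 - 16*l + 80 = (l + 4)*(l^2 - 9*l + 20) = (l - 4)*(l + 4)*(l - 5)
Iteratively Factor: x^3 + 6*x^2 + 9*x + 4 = (x + 1)*(x^2 + 5*x + 4) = (x + 1)*(x + 4)*(x + 1)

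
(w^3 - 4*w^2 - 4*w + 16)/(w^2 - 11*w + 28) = (w^2 - 4)/(w - 7)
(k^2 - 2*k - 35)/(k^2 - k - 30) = (k - 7)/(k - 6)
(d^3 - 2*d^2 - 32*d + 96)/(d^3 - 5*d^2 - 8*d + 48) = (d + 6)/(d + 3)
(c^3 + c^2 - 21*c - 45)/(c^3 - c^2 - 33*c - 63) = (c - 5)/(c - 7)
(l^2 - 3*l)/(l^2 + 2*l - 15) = l/(l + 5)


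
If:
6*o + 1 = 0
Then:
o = -1/6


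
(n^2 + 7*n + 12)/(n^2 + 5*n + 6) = (n + 4)/(n + 2)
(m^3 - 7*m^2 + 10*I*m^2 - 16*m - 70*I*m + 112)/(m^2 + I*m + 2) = (m^2 + m*(-7 + 8*I) - 56*I)/(m - I)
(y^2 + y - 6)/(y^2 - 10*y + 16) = (y + 3)/(y - 8)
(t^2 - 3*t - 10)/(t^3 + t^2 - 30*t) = (t + 2)/(t*(t + 6))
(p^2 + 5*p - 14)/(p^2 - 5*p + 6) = (p + 7)/(p - 3)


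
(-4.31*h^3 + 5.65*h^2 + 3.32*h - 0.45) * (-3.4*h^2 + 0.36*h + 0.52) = 14.654*h^5 - 20.7616*h^4 - 11.4952*h^3 + 5.6632*h^2 + 1.5644*h - 0.234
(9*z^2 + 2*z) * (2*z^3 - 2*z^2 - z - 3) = 18*z^5 - 14*z^4 - 13*z^3 - 29*z^2 - 6*z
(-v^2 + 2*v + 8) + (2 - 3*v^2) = -4*v^2 + 2*v + 10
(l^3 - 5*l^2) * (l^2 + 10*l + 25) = l^5 + 5*l^4 - 25*l^3 - 125*l^2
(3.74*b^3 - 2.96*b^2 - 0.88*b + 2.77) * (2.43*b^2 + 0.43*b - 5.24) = 9.0882*b^5 - 5.5846*b^4 - 23.0088*b^3 + 21.8631*b^2 + 5.8023*b - 14.5148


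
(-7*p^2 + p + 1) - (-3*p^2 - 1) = -4*p^2 + p + 2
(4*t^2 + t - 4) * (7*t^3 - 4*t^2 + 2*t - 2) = 28*t^5 - 9*t^4 - 24*t^3 + 10*t^2 - 10*t + 8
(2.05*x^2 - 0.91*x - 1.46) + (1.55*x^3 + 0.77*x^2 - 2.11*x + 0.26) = 1.55*x^3 + 2.82*x^2 - 3.02*x - 1.2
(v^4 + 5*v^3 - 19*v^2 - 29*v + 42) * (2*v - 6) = 2*v^5 + 4*v^4 - 68*v^3 + 56*v^2 + 258*v - 252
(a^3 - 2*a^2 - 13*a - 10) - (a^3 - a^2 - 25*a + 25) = -a^2 + 12*a - 35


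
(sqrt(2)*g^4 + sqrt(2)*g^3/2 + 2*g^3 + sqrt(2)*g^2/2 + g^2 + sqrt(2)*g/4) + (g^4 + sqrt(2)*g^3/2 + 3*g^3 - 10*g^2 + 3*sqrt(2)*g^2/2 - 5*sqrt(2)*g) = g^4 + sqrt(2)*g^4 + sqrt(2)*g^3 + 5*g^3 - 9*g^2 + 2*sqrt(2)*g^2 - 19*sqrt(2)*g/4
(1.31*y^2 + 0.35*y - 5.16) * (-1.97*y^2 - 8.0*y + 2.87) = -2.5807*y^4 - 11.1695*y^3 + 11.1249*y^2 + 42.2845*y - 14.8092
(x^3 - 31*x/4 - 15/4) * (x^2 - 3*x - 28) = x^5 - 3*x^4 - 143*x^3/4 + 39*x^2/2 + 913*x/4 + 105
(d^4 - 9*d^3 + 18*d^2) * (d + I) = d^5 - 9*d^4 + I*d^4 + 18*d^3 - 9*I*d^3 + 18*I*d^2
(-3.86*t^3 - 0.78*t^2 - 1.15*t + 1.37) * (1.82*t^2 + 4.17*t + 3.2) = -7.0252*t^5 - 17.5158*t^4 - 17.6976*t^3 - 4.7981*t^2 + 2.0329*t + 4.384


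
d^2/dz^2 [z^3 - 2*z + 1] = 6*z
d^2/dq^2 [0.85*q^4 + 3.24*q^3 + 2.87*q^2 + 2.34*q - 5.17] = 10.2*q^2 + 19.44*q + 5.74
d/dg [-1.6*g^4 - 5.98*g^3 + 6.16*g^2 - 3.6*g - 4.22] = -6.4*g^3 - 17.94*g^2 + 12.32*g - 3.6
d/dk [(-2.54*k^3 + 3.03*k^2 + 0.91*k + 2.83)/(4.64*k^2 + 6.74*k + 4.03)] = (-11.7856*k^4 - 34.2392*k^3 - 14.5088*k^2 - 1.8406*k - 15.4069)/(21.5296*k^4 + 62.5472*k^3 + 82.826*k^2 + 54.3244*k + 16.2409)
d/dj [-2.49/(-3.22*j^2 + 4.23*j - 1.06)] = (10.5327 - 16.0356*j)/(3.22*j^2 - 4.23*j + 1.06)^2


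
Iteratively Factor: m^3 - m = (m + 1)*(m^2 - m) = m*(m + 1)*(m - 1)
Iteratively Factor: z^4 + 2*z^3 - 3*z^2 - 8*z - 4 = (z - 2)*(z^3 + 4*z^2 + 5*z + 2) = (z - 2)*(z + 1)*(z^2 + 3*z + 2) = (z - 2)*(z + 1)^2*(z + 2)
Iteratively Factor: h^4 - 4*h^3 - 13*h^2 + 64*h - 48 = (h + 4)*(h^3 - 8*h^2 + 19*h - 12) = (h - 1)*(h + 4)*(h^2 - 7*h + 12) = (h - 4)*(h - 1)*(h + 4)*(h - 3)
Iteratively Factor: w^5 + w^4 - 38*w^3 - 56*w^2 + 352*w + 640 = (w - 4)*(w^4 + 5*w^3 - 18*w^2 - 128*w - 160) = (w - 4)*(w + 4)*(w^3 + w^2 - 22*w - 40) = (w - 4)*(w + 2)*(w + 4)*(w^2 - w - 20) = (w - 4)*(w + 2)*(w + 4)^2*(w - 5)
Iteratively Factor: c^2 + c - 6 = (c - 2)*(c + 3)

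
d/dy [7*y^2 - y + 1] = 14*y - 1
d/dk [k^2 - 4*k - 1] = 2*k - 4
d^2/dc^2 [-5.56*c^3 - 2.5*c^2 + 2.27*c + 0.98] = -33.36*c - 5.0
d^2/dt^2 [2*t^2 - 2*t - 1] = 4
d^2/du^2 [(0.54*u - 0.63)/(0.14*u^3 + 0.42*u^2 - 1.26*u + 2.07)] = (0.063504*u^5 + 0.042336*u^4 - 0.21168*u^3 - 1.877904*u^2 + 0.278964*u + 1.911924)/(0.002744*u^9 + 0.024696*u^8 - 0.248724*u^6 + 0.730296*u^5 + 0.904932*u^4 - 6.773382*u^3 + 15.25797*u^2 - 16.196922*u + 8.869743)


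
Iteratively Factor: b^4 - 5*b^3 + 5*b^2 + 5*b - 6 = (b + 1)*(b^3 - 6*b^2 + 11*b - 6) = (b - 1)*(b + 1)*(b^2 - 5*b + 6) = (b - 3)*(b - 1)*(b + 1)*(b - 2)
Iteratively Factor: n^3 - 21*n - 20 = (n + 4)*(n^2 - 4*n - 5) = (n - 5)*(n + 4)*(n + 1)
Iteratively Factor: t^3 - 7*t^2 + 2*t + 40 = (t + 2)*(t^2 - 9*t + 20) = (t - 4)*(t + 2)*(t - 5)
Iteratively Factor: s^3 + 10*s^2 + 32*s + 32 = (s + 4)*(s^2 + 6*s + 8) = (s + 4)^2*(s + 2)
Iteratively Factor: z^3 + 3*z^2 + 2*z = (z)*(z^2 + 3*z + 2) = z*(z + 1)*(z + 2)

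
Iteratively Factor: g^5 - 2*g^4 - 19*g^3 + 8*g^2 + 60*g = (g + 3)*(g^4 - 5*g^3 - 4*g^2 + 20*g) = (g - 2)*(g + 3)*(g^3 - 3*g^2 - 10*g) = g*(g - 2)*(g + 3)*(g^2 - 3*g - 10) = g*(g - 2)*(g + 2)*(g + 3)*(g - 5)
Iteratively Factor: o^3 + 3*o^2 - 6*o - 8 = (o - 2)*(o^2 + 5*o + 4) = (o - 2)*(o + 1)*(o + 4)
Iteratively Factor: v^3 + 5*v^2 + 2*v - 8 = (v + 2)*(v^2 + 3*v - 4) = (v + 2)*(v + 4)*(v - 1)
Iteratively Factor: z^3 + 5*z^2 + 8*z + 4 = (z + 2)*(z^2 + 3*z + 2) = (z + 2)^2*(z + 1)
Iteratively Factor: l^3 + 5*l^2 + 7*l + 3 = (l + 1)*(l^2 + 4*l + 3) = (l + 1)^2*(l + 3)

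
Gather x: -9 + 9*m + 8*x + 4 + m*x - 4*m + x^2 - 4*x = 5*m + x^2 + x*(m + 4) - 5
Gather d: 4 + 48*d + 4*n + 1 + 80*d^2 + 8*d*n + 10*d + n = 80*d^2 + d*(8*n + 58) + 5*n + 5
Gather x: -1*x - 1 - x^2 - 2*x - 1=-x^2 - 3*x - 2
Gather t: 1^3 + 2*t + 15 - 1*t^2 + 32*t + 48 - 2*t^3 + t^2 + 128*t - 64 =-2*t^3 + 162*t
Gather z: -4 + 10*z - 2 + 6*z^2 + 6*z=6*z^2 + 16*z - 6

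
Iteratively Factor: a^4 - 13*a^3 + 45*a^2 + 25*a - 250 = (a - 5)*(a^3 - 8*a^2 + 5*a + 50) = (a - 5)*(a + 2)*(a^2 - 10*a + 25) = (a - 5)^2*(a + 2)*(a - 5)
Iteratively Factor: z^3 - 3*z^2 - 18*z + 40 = (z - 2)*(z^2 - z - 20) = (z - 2)*(z + 4)*(z - 5)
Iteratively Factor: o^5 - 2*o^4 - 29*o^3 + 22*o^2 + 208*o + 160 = (o - 5)*(o^4 + 3*o^3 - 14*o^2 - 48*o - 32) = (o - 5)*(o + 1)*(o^3 + 2*o^2 - 16*o - 32) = (o - 5)*(o + 1)*(o + 4)*(o^2 - 2*o - 8) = (o - 5)*(o - 4)*(o + 1)*(o + 4)*(o + 2)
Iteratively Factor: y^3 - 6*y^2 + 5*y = (y)*(y^2 - 6*y + 5) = y*(y - 5)*(y - 1)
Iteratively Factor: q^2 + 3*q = (q)*(q + 3)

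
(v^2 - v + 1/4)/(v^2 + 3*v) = (v^2 - v + 1/4)/(v*(v + 3))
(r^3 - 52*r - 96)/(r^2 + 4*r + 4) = (r^2 - 2*r - 48)/(r + 2)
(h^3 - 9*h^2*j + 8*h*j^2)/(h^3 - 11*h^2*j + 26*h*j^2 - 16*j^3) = h/(h - 2*j)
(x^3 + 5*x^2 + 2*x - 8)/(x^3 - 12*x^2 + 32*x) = (x^3 + 5*x^2 + 2*x - 8)/(x*(x^2 - 12*x + 32))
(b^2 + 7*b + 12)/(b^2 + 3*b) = (b + 4)/b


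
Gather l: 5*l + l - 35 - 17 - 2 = 6*l - 54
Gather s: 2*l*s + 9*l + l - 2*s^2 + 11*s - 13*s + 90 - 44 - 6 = 10*l - 2*s^2 + s*(2*l - 2) + 40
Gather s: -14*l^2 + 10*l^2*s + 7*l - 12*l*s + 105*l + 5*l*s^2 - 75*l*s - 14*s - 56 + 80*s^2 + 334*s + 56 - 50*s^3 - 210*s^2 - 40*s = -14*l^2 + 112*l - 50*s^3 + s^2*(5*l - 130) + s*(10*l^2 - 87*l + 280)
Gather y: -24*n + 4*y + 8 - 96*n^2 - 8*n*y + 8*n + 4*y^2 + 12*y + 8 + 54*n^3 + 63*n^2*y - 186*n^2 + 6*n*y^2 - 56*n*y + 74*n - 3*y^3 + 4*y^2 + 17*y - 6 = 54*n^3 - 282*n^2 + 58*n - 3*y^3 + y^2*(6*n + 8) + y*(63*n^2 - 64*n + 33) + 10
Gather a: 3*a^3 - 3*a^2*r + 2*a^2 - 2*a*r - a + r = 3*a^3 + a^2*(2 - 3*r) + a*(-2*r - 1) + r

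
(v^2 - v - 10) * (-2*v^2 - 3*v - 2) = -2*v^4 - v^3 + 21*v^2 + 32*v + 20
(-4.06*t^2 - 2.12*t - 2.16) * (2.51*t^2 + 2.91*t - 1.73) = -10.1906*t^4 - 17.1358*t^3 - 4.567*t^2 - 2.618*t + 3.7368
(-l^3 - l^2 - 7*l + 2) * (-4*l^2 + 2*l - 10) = 4*l^5 + 2*l^4 + 36*l^3 - 12*l^2 + 74*l - 20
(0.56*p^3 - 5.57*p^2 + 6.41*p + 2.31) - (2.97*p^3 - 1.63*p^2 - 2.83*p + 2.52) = -2.41*p^3 - 3.94*p^2 + 9.24*p - 0.21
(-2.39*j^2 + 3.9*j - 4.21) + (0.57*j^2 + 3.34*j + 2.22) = -1.82*j^2 + 7.24*j - 1.99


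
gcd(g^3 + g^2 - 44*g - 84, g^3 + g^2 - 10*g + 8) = 1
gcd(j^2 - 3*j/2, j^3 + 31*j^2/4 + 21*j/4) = j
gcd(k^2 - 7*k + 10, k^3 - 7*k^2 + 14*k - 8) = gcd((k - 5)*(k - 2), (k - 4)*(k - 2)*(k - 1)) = k - 2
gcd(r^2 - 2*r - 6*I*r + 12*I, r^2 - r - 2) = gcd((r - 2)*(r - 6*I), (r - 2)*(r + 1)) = r - 2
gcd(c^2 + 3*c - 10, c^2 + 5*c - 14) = c - 2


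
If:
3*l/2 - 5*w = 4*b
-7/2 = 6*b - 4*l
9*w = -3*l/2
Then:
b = 49/12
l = 7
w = -7/6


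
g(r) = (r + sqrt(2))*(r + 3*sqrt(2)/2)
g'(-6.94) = -10.34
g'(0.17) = 3.88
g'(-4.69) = -5.84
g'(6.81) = 17.16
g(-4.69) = 8.41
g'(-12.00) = -20.46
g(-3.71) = 3.65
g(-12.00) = 104.57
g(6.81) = 73.45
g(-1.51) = -0.06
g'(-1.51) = 0.52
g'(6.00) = 15.54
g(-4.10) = 5.31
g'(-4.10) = -4.66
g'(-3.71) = -3.88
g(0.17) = 3.63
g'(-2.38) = -1.22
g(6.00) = 60.21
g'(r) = 2*r + 5*sqrt(2)/2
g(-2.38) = 0.25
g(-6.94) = 26.63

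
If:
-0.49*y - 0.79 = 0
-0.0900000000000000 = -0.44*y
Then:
No Solution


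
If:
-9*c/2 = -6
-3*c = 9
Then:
No Solution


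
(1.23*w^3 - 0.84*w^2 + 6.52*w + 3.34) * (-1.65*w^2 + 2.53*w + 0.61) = -2.0295*w^5 + 4.4979*w^4 - 12.1329*w^3 + 10.4722*w^2 + 12.4274*w + 2.0374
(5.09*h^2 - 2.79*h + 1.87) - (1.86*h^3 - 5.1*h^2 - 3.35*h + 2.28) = -1.86*h^3 + 10.19*h^2 + 0.56*h - 0.41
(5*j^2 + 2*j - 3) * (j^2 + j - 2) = 5*j^4 + 7*j^3 - 11*j^2 - 7*j + 6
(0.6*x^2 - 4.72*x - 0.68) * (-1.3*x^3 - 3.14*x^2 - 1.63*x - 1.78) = -0.78*x^5 + 4.252*x^4 + 14.7268*x^3 + 8.7608*x^2 + 9.51*x + 1.2104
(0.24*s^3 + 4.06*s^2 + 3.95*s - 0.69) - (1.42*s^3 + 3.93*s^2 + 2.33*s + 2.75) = -1.18*s^3 + 0.129999999999999*s^2 + 1.62*s - 3.44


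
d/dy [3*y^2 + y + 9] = 6*y + 1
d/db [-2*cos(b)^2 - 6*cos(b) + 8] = 2*(2*cos(b) + 3)*sin(b)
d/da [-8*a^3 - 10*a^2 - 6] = 4*a*(-6*a - 5)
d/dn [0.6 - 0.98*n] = -0.980000000000000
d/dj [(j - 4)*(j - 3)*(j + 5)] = 3*j^2 - 4*j - 23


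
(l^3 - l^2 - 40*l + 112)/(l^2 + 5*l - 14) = (l^2 - 8*l + 16)/(l - 2)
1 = 1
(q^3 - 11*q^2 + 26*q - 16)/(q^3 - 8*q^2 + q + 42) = (q^3 - 11*q^2 + 26*q - 16)/(q^3 - 8*q^2 + q + 42)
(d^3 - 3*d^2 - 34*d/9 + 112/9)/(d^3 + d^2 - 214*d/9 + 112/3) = (d + 2)/(d + 6)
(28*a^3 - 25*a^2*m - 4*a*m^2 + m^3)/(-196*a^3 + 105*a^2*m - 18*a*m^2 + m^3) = (-4*a^2 + 3*a*m + m^2)/(28*a^2 - 11*a*m + m^2)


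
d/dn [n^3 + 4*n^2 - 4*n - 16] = 3*n^2 + 8*n - 4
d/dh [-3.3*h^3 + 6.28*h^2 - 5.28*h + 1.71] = -9.9*h^2 + 12.56*h - 5.28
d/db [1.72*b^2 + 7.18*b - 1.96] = 3.44*b + 7.18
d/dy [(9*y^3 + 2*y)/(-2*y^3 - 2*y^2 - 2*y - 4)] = (-9*y^4 - 14*y^3 - 52*y^2 - 4)/(2*(y^6 + 2*y^5 + 3*y^4 + 6*y^3 + 5*y^2 + 4*y + 4))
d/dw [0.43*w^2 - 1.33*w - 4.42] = 0.86*w - 1.33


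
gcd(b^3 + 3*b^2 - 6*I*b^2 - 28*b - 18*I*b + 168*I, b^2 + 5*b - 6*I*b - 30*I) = b - 6*I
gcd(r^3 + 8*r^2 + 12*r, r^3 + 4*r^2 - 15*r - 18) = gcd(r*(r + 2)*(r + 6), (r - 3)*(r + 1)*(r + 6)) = r + 6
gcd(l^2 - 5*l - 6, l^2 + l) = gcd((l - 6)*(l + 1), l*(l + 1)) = l + 1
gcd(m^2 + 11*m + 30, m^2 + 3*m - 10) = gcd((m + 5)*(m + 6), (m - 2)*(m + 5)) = m + 5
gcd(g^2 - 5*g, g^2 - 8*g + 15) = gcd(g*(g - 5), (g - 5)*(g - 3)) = g - 5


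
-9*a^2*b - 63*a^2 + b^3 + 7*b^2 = (-3*a + b)*(3*a + b)*(b + 7)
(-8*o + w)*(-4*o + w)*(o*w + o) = 32*o^3*w + 32*o^3 - 12*o^2*w^2 - 12*o^2*w + o*w^3 + o*w^2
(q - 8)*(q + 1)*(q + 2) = q^3 - 5*q^2 - 22*q - 16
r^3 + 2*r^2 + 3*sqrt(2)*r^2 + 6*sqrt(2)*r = r*(r + 2)*(r + 3*sqrt(2))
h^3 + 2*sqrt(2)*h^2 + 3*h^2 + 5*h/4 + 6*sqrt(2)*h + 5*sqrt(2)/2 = (h + 1/2)*(h + 5/2)*(h + 2*sqrt(2))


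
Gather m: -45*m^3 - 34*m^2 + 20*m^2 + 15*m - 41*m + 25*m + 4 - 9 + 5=-45*m^3 - 14*m^2 - m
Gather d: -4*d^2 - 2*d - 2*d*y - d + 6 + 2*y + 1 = -4*d^2 + d*(-2*y - 3) + 2*y + 7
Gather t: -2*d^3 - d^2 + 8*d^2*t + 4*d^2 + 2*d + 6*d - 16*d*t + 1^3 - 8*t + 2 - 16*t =-2*d^3 + 3*d^2 + 8*d + t*(8*d^2 - 16*d - 24) + 3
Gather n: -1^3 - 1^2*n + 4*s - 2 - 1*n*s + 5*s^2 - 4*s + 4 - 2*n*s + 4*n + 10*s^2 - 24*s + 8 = n*(3 - 3*s) + 15*s^2 - 24*s + 9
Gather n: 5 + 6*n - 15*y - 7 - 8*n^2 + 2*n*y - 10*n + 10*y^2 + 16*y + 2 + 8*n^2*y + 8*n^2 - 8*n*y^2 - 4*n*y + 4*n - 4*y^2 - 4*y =8*n^2*y + n*(-8*y^2 - 2*y) + 6*y^2 - 3*y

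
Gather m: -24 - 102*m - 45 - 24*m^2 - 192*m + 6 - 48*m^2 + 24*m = -72*m^2 - 270*m - 63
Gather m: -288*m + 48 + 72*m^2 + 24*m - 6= 72*m^2 - 264*m + 42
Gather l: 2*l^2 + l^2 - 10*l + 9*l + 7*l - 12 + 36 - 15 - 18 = 3*l^2 + 6*l - 9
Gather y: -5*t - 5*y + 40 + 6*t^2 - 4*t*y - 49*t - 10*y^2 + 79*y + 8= 6*t^2 - 54*t - 10*y^2 + y*(74 - 4*t) + 48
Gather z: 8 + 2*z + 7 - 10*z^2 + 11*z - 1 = -10*z^2 + 13*z + 14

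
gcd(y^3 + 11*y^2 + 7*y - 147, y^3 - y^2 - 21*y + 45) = y - 3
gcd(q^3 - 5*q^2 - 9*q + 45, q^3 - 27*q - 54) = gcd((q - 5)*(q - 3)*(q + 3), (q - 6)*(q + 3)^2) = q + 3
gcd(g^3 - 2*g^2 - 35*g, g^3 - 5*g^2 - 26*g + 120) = g + 5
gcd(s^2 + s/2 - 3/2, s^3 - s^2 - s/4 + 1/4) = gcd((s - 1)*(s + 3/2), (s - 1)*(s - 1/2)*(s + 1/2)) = s - 1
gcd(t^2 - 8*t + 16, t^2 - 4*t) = t - 4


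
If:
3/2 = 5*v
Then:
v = 3/10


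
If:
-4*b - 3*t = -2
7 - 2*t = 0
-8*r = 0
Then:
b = -17/8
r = 0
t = 7/2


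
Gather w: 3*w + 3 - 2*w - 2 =w + 1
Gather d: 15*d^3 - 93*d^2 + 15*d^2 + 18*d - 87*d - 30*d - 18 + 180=15*d^3 - 78*d^2 - 99*d + 162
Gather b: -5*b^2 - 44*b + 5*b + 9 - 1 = -5*b^2 - 39*b + 8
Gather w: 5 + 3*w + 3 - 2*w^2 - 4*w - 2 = -2*w^2 - w + 6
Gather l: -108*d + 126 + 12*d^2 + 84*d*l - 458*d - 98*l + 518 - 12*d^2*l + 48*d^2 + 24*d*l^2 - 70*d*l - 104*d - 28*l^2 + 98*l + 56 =60*d^2 - 670*d + l^2*(24*d - 28) + l*(-12*d^2 + 14*d) + 700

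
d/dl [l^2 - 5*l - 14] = 2*l - 5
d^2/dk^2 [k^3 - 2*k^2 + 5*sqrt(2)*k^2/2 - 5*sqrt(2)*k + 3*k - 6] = 6*k - 4 + 5*sqrt(2)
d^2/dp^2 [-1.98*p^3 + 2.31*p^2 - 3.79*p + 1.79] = 4.62 - 11.88*p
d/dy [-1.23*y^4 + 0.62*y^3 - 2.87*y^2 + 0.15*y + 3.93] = -4.92*y^3 + 1.86*y^2 - 5.74*y + 0.15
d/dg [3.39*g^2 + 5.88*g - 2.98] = 6.78*g + 5.88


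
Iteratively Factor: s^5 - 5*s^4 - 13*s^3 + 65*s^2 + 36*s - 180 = (s - 2)*(s^4 - 3*s^3 - 19*s^2 + 27*s + 90) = (s - 2)*(s + 3)*(s^3 - 6*s^2 - s + 30) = (s - 2)*(s + 2)*(s + 3)*(s^2 - 8*s + 15) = (s - 3)*(s - 2)*(s + 2)*(s + 3)*(s - 5)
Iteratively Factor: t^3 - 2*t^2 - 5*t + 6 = (t + 2)*(t^2 - 4*t + 3) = (t - 3)*(t + 2)*(t - 1)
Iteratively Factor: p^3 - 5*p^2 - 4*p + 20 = (p + 2)*(p^2 - 7*p + 10) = (p - 5)*(p + 2)*(p - 2)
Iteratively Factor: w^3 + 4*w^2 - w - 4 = (w + 1)*(w^2 + 3*w - 4) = (w + 1)*(w + 4)*(w - 1)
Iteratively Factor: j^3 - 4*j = (j + 2)*(j^2 - 2*j) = j*(j + 2)*(j - 2)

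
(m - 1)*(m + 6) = m^2 + 5*m - 6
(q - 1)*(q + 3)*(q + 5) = q^3 + 7*q^2 + 7*q - 15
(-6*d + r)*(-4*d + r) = 24*d^2 - 10*d*r + r^2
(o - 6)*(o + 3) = o^2 - 3*o - 18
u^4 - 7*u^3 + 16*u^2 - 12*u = u*(u - 3)*(u - 2)^2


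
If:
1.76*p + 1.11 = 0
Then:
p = -0.63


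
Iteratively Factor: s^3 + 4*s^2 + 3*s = (s + 3)*(s^2 + s) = (s + 1)*(s + 3)*(s)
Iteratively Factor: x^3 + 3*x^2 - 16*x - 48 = (x + 3)*(x^2 - 16) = (x - 4)*(x + 3)*(x + 4)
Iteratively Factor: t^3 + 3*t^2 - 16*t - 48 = (t - 4)*(t^2 + 7*t + 12) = (t - 4)*(t + 3)*(t + 4)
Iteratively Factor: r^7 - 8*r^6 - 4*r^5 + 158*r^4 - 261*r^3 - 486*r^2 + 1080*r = (r + 4)*(r^6 - 12*r^5 + 44*r^4 - 18*r^3 - 189*r^2 + 270*r) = (r - 3)*(r + 4)*(r^5 - 9*r^4 + 17*r^3 + 33*r^2 - 90*r) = (r - 3)^2*(r + 4)*(r^4 - 6*r^3 - r^2 + 30*r) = (r - 5)*(r - 3)^2*(r + 4)*(r^3 - r^2 - 6*r) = r*(r - 5)*(r - 3)^2*(r + 4)*(r^2 - r - 6) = r*(r - 5)*(r - 3)^2*(r + 2)*(r + 4)*(r - 3)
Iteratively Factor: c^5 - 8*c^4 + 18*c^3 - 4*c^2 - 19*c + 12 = (c - 1)*(c^4 - 7*c^3 + 11*c^2 + 7*c - 12) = (c - 1)*(c + 1)*(c^3 - 8*c^2 + 19*c - 12) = (c - 3)*(c - 1)*(c + 1)*(c^2 - 5*c + 4) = (c - 3)*(c - 1)^2*(c + 1)*(c - 4)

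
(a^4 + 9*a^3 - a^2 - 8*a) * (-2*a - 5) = -2*a^5 - 23*a^4 - 43*a^3 + 21*a^2 + 40*a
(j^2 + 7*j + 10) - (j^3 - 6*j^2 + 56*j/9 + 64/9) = -j^3 + 7*j^2 + 7*j/9 + 26/9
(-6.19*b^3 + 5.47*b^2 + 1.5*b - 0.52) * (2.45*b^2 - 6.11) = -15.1655*b^5 + 13.4015*b^4 + 41.4959*b^3 - 34.6957*b^2 - 9.165*b + 3.1772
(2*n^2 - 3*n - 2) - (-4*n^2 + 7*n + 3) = 6*n^2 - 10*n - 5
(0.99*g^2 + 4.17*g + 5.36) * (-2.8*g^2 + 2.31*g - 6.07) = -2.772*g^4 - 9.3891*g^3 - 11.3846*g^2 - 12.9303*g - 32.5352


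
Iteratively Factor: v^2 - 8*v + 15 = (v - 3)*(v - 5)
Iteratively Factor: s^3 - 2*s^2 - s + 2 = (s + 1)*(s^2 - 3*s + 2) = (s - 2)*(s + 1)*(s - 1)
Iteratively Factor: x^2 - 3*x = (x)*(x - 3)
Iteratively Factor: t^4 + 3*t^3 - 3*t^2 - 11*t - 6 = (t + 1)*(t^3 + 2*t^2 - 5*t - 6) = (t + 1)*(t + 3)*(t^2 - t - 2) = (t - 2)*(t + 1)*(t + 3)*(t + 1)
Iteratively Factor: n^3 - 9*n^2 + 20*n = (n - 5)*(n^2 - 4*n) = (n - 5)*(n - 4)*(n)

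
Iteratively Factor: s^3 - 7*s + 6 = (s - 2)*(s^2 + 2*s - 3) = (s - 2)*(s - 1)*(s + 3)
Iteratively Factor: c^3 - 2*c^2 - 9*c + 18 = (c + 3)*(c^2 - 5*c + 6) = (c - 2)*(c + 3)*(c - 3)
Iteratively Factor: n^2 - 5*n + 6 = (n - 3)*(n - 2)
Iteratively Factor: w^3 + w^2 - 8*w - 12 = (w + 2)*(w^2 - w - 6) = (w - 3)*(w + 2)*(w + 2)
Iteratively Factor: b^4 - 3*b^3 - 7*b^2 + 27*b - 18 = (b - 2)*(b^3 - b^2 - 9*b + 9) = (b - 2)*(b - 1)*(b^2 - 9) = (b - 2)*(b - 1)*(b + 3)*(b - 3)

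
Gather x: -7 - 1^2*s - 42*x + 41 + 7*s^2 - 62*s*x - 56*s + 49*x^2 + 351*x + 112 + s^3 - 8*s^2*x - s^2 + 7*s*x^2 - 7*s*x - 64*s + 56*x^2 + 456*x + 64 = s^3 + 6*s^2 - 121*s + x^2*(7*s + 105) + x*(-8*s^2 - 69*s + 765) + 210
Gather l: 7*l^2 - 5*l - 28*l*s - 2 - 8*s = 7*l^2 + l*(-28*s - 5) - 8*s - 2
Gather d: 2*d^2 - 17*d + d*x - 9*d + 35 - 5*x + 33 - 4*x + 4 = 2*d^2 + d*(x - 26) - 9*x + 72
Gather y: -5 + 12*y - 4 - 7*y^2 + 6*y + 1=-7*y^2 + 18*y - 8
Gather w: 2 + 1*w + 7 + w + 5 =2*w + 14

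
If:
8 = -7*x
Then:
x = -8/7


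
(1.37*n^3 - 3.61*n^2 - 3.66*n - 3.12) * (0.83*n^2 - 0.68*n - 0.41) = 1.1371*n^5 - 3.9279*n^4 - 1.1447*n^3 + 1.3793*n^2 + 3.6222*n + 1.2792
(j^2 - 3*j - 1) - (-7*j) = j^2 + 4*j - 1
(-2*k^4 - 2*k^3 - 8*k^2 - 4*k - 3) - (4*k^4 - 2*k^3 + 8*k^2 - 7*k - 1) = -6*k^4 - 16*k^2 + 3*k - 2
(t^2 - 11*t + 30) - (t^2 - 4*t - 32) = 62 - 7*t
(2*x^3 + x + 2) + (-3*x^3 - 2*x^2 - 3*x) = -x^3 - 2*x^2 - 2*x + 2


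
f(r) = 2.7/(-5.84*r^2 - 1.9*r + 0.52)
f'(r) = 2.7*(11.68*r + 1.9)/(-5.84*r^2 - 1.9*r + 0.52)^2 = (31.536*r + 5.13)/(5.84*r^2 + 1.9*r - 0.52)^2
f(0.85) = -0.51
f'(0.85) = 1.13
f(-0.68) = -3.04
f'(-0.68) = -20.67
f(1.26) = -0.24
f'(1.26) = 0.36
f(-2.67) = -0.07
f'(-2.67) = -0.06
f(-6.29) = -0.01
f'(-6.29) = -0.00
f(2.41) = -0.07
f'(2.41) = 0.06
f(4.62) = -0.02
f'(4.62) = 0.01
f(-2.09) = -0.13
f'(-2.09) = -0.14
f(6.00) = -0.01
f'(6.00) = 0.00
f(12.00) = -0.00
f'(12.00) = 0.00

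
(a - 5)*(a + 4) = a^2 - a - 20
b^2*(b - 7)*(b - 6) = b^4 - 13*b^3 + 42*b^2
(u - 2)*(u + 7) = u^2 + 5*u - 14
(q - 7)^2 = q^2 - 14*q + 49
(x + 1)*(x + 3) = x^2 + 4*x + 3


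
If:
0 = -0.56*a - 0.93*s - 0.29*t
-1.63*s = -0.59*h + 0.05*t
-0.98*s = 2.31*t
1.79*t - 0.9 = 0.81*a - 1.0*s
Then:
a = -0.92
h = 1.74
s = 0.64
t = -0.27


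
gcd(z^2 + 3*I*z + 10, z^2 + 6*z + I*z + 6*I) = 1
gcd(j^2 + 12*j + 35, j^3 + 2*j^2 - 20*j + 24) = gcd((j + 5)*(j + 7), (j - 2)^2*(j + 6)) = 1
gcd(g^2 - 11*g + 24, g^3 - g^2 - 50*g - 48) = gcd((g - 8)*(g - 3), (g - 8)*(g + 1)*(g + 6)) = g - 8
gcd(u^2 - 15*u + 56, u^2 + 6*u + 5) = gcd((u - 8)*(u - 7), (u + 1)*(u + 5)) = 1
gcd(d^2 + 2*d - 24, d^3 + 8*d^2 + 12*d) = d + 6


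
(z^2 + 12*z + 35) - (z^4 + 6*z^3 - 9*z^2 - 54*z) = -z^4 - 6*z^3 + 10*z^2 + 66*z + 35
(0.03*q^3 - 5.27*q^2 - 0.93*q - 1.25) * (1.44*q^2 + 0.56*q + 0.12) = 0.0432*q^5 - 7.572*q^4 - 4.2868*q^3 - 2.9532*q^2 - 0.8116*q - 0.15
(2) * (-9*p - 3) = -18*p - 6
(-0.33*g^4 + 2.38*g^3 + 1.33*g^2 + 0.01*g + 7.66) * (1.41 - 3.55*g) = 1.1715*g^5 - 8.9143*g^4 - 1.3657*g^3 + 1.8398*g^2 - 27.1789*g + 10.8006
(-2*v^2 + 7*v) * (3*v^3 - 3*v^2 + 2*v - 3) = -6*v^5 + 27*v^4 - 25*v^3 + 20*v^2 - 21*v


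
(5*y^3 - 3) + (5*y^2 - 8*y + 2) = 5*y^3 + 5*y^2 - 8*y - 1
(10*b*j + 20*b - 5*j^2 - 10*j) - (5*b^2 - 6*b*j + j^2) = -5*b^2 + 16*b*j + 20*b - 6*j^2 - 10*j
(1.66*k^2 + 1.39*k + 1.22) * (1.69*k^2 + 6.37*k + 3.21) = 2.8054*k^4 + 12.9233*k^3 + 16.2447*k^2 + 12.2333*k + 3.9162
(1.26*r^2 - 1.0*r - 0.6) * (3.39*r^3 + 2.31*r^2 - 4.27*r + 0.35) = 4.2714*r^5 - 0.4794*r^4 - 9.7242*r^3 + 3.325*r^2 + 2.212*r - 0.21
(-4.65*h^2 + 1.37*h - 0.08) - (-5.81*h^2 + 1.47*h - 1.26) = 1.16*h^2 - 0.0999999999999999*h + 1.18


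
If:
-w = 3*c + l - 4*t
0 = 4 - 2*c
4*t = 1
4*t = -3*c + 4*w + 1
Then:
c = 2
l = -13/2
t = 1/4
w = 3/2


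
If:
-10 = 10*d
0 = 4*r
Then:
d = -1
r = 0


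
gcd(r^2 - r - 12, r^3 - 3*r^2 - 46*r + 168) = r - 4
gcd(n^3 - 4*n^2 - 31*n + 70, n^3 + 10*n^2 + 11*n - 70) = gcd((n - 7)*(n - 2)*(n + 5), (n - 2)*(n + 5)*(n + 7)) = n^2 + 3*n - 10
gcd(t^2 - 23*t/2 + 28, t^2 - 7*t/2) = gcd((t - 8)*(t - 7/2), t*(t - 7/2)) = t - 7/2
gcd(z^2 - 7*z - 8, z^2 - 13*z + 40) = z - 8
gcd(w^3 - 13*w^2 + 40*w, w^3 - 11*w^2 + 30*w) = w^2 - 5*w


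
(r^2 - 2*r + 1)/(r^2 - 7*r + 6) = (r - 1)/(r - 6)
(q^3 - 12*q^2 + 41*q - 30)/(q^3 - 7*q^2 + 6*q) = (q - 5)/q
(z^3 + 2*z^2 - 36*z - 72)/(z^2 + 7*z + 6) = (z^2 - 4*z - 12)/(z + 1)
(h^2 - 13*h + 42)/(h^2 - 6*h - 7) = (h - 6)/(h + 1)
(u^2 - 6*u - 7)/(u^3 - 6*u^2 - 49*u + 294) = (u + 1)/(u^2 + u - 42)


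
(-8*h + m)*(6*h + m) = -48*h^2 - 2*h*m + m^2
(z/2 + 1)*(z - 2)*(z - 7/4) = z^3/2 - 7*z^2/8 - 2*z + 7/2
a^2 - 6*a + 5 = (a - 5)*(a - 1)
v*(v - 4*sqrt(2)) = v^2 - 4*sqrt(2)*v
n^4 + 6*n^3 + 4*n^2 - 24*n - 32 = (n - 2)*(n + 2)^2*(n + 4)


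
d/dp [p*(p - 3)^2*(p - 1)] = 4*p^3 - 21*p^2 + 30*p - 9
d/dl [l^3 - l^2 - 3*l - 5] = 3*l^2 - 2*l - 3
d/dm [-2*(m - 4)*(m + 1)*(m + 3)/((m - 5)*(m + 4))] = 2*(-m^4 + 2*m^3 + 47*m^2 - 24*m - 248)/(m^4 - 2*m^3 - 39*m^2 + 40*m + 400)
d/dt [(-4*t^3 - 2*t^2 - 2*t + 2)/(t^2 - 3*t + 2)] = 2*(-2*t^4 + 12*t^3 - 8*t^2 - 6*t + 1)/(t^4 - 6*t^3 + 13*t^2 - 12*t + 4)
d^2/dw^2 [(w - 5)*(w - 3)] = 2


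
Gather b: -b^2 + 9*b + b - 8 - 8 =-b^2 + 10*b - 16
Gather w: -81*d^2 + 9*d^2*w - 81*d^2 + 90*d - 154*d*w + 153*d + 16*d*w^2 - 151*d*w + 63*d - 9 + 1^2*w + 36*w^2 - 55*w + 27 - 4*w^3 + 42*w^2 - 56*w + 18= -162*d^2 + 306*d - 4*w^3 + w^2*(16*d + 78) + w*(9*d^2 - 305*d - 110) + 36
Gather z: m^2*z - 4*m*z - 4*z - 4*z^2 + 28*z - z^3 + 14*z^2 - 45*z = -z^3 + 10*z^2 + z*(m^2 - 4*m - 21)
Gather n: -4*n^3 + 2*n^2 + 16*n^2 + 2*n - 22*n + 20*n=-4*n^3 + 18*n^2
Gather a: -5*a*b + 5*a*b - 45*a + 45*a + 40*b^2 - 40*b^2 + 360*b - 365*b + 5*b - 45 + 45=0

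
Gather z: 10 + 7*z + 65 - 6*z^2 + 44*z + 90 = -6*z^2 + 51*z + 165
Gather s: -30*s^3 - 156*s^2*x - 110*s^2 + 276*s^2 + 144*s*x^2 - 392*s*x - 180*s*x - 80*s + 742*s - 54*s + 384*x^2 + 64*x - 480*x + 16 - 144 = -30*s^3 + s^2*(166 - 156*x) + s*(144*x^2 - 572*x + 608) + 384*x^2 - 416*x - 128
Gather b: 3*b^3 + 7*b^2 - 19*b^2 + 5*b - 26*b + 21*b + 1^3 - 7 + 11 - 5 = 3*b^3 - 12*b^2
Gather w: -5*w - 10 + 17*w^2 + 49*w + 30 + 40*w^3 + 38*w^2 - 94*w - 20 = 40*w^3 + 55*w^2 - 50*w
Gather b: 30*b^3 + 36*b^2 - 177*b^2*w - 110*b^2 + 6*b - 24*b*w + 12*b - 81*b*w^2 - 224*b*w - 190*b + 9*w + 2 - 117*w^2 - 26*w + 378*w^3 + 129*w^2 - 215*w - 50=30*b^3 + b^2*(-177*w - 74) + b*(-81*w^2 - 248*w - 172) + 378*w^3 + 12*w^2 - 232*w - 48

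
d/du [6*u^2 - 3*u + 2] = 12*u - 3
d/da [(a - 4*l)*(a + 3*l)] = 2*a - l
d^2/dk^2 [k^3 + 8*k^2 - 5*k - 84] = 6*k + 16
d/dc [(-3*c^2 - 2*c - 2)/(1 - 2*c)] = 6*(c^2 - c - 1)/(4*c^2 - 4*c + 1)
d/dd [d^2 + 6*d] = 2*d + 6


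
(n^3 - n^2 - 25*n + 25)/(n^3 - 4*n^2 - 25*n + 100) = (n - 1)/(n - 4)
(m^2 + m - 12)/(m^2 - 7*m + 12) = (m + 4)/(m - 4)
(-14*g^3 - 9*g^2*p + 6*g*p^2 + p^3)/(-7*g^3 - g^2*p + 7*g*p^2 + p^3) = (-2*g + p)/(-g + p)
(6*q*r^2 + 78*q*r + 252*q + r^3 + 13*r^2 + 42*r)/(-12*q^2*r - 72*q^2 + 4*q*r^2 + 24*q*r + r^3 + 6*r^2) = (-r - 7)/(2*q - r)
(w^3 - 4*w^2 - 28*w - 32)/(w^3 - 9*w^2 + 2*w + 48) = (w + 2)/(w - 3)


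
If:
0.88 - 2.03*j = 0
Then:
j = 0.43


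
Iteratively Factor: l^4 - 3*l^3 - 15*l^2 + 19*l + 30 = (l - 5)*(l^3 + 2*l^2 - 5*l - 6) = (l - 5)*(l - 2)*(l^2 + 4*l + 3) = (l - 5)*(l - 2)*(l + 1)*(l + 3)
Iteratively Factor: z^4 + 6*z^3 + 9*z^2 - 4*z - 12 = (z + 2)*(z^3 + 4*z^2 + z - 6) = (z + 2)*(z + 3)*(z^2 + z - 2) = (z + 2)^2*(z + 3)*(z - 1)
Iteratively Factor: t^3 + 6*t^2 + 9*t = (t + 3)*(t^2 + 3*t) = t*(t + 3)*(t + 3)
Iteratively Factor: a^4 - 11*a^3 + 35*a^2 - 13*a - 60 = (a - 5)*(a^3 - 6*a^2 + 5*a + 12) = (a - 5)*(a - 3)*(a^2 - 3*a - 4) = (a - 5)*(a - 4)*(a - 3)*(a + 1)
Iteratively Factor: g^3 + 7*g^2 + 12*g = (g)*(g^2 + 7*g + 12) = g*(g + 4)*(g + 3)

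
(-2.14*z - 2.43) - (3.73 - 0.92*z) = -1.22*z - 6.16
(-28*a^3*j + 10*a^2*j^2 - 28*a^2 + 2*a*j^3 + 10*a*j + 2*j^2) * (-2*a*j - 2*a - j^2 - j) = 56*a^4*j^2 + 56*a^4*j + 8*a^3*j^3 + 8*a^3*j^2 + 56*a^3*j + 56*a^3 - 14*a^2*j^4 - 14*a^2*j^3 + 8*a^2*j^2 + 8*a^2*j - 2*a*j^5 - 2*a*j^4 - 14*a*j^3 - 14*a*j^2 - 2*j^4 - 2*j^3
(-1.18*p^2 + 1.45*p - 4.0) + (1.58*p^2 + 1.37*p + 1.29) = 0.4*p^2 + 2.82*p - 2.71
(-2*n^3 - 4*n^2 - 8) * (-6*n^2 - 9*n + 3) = 12*n^5 + 42*n^4 + 30*n^3 + 36*n^2 + 72*n - 24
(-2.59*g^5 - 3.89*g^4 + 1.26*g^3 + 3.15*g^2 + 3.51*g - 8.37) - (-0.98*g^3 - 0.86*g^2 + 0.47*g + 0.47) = -2.59*g^5 - 3.89*g^4 + 2.24*g^3 + 4.01*g^2 + 3.04*g - 8.84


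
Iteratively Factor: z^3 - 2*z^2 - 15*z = (z + 3)*(z^2 - 5*z) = (z - 5)*(z + 3)*(z)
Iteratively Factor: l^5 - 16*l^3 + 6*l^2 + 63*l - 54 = (l - 3)*(l^4 + 3*l^3 - 7*l^2 - 15*l + 18) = (l - 3)*(l - 2)*(l^3 + 5*l^2 + 3*l - 9) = (l - 3)*(l - 2)*(l + 3)*(l^2 + 2*l - 3) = (l - 3)*(l - 2)*(l - 1)*(l + 3)*(l + 3)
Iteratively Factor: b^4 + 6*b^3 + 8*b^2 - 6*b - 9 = (b + 1)*(b^3 + 5*b^2 + 3*b - 9) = (b - 1)*(b + 1)*(b^2 + 6*b + 9) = (b - 1)*(b + 1)*(b + 3)*(b + 3)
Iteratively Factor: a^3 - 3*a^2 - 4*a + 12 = (a - 3)*(a^2 - 4) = (a - 3)*(a - 2)*(a + 2)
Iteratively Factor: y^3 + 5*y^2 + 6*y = (y)*(y^2 + 5*y + 6) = y*(y + 2)*(y + 3)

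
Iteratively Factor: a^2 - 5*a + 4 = (a - 1)*(a - 4)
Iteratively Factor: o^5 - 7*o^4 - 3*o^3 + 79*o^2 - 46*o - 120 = (o + 1)*(o^4 - 8*o^3 + 5*o^2 + 74*o - 120) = (o - 5)*(o + 1)*(o^3 - 3*o^2 - 10*o + 24) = (o - 5)*(o + 1)*(o + 3)*(o^2 - 6*o + 8) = (o - 5)*(o - 4)*(o + 1)*(o + 3)*(o - 2)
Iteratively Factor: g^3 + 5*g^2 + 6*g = (g + 2)*(g^2 + 3*g) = g*(g + 2)*(g + 3)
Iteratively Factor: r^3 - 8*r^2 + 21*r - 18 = (r - 3)*(r^2 - 5*r + 6) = (r - 3)^2*(r - 2)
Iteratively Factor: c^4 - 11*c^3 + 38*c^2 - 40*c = (c - 4)*(c^3 - 7*c^2 + 10*c) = (c - 5)*(c - 4)*(c^2 - 2*c) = (c - 5)*(c - 4)*(c - 2)*(c)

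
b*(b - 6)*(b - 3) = b^3 - 9*b^2 + 18*b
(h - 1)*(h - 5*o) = h^2 - 5*h*o - h + 5*o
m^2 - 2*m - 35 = (m - 7)*(m + 5)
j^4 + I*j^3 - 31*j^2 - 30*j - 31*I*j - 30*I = (j - 6)*(j + 1)*(j + 5)*(j + I)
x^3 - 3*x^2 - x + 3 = (x - 3)*(x - 1)*(x + 1)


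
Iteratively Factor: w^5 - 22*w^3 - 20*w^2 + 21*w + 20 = (w - 5)*(w^4 + 5*w^3 + 3*w^2 - 5*w - 4) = (w - 5)*(w + 4)*(w^3 + w^2 - w - 1) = (w - 5)*(w - 1)*(w + 4)*(w^2 + 2*w + 1) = (w - 5)*(w - 1)*(w + 1)*(w + 4)*(w + 1)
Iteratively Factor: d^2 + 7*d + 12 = (d + 4)*(d + 3)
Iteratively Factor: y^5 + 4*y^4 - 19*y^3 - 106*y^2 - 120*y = (y - 5)*(y^4 + 9*y^3 + 26*y^2 + 24*y) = (y - 5)*(y + 2)*(y^3 + 7*y^2 + 12*y) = (y - 5)*(y + 2)*(y + 4)*(y^2 + 3*y) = y*(y - 5)*(y + 2)*(y + 4)*(y + 3)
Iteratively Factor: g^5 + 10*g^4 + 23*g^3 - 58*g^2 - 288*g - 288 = (g - 3)*(g^4 + 13*g^3 + 62*g^2 + 128*g + 96) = (g - 3)*(g + 4)*(g^3 + 9*g^2 + 26*g + 24) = (g - 3)*(g + 2)*(g + 4)*(g^2 + 7*g + 12) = (g - 3)*(g + 2)*(g + 4)^2*(g + 3)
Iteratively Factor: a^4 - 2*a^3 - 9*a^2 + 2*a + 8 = (a - 1)*(a^3 - a^2 - 10*a - 8) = (a - 4)*(a - 1)*(a^2 + 3*a + 2) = (a - 4)*(a - 1)*(a + 1)*(a + 2)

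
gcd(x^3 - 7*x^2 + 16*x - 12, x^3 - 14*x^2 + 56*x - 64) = x - 2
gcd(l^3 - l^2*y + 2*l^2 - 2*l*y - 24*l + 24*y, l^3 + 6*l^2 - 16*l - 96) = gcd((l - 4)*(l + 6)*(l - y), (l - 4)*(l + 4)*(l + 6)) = l^2 + 2*l - 24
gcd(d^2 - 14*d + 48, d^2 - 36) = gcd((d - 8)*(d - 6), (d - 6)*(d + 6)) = d - 6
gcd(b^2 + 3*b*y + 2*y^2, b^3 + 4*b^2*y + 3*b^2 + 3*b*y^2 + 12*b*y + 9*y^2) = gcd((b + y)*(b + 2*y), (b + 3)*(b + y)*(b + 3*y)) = b + y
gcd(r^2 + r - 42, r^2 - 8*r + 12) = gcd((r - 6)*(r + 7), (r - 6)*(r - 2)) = r - 6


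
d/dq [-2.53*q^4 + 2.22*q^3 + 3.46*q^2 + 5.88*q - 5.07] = -10.12*q^3 + 6.66*q^2 + 6.92*q + 5.88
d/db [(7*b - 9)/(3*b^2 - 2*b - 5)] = (-21*b^2 + 54*b - 53)/(9*b^4 - 12*b^3 - 26*b^2 + 20*b + 25)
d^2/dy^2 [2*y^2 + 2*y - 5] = 4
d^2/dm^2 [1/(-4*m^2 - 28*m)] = (m*(m + 7) - (2*m + 7)^2)/(2*m^3*(m + 7)^3)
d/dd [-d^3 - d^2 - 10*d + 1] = -3*d^2 - 2*d - 10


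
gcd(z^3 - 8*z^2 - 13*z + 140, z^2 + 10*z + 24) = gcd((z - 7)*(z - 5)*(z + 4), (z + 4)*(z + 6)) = z + 4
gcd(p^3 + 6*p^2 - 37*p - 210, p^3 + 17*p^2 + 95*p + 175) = p^2 + 12*p + 35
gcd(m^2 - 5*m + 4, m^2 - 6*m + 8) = m - 4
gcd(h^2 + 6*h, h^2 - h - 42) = h + 6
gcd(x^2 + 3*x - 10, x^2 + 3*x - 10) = x^2 + 3*x - 10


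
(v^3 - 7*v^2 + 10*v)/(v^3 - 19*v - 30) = v*(v - 2)/(v^2 + 5*v + 6)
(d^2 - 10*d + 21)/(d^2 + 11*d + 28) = (d^2 - 10*d + 21)/(d^2 + 11*d + 28)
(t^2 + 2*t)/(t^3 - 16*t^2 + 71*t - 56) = t*(t + 2)/(t^3 - 16*t^2 + 71*t - 56)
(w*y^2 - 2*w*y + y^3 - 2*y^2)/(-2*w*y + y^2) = (-w*y + 2*w - y^2 + 2*y)/(2*w - y)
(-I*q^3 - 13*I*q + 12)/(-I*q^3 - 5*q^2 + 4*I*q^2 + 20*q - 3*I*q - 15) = (q^3 + 13*q + 12*I)/(q^3 - q^2*(4 + 5*I) + q*(3 + 20*I) - 15*I)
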